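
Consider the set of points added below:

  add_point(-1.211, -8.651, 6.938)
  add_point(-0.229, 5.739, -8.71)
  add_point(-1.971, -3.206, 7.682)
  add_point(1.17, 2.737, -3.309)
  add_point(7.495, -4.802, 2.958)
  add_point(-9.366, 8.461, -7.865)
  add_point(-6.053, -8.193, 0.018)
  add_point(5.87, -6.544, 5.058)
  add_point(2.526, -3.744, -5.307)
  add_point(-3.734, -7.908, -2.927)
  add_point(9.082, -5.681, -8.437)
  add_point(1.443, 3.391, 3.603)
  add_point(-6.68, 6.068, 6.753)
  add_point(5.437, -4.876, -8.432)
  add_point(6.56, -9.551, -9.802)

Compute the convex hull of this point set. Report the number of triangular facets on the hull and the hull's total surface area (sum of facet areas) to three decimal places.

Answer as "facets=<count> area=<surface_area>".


facets=20 area=994.691

Points on the hull: [0, 1, 2, 4, 5, 6, 7, 9, 10, 11, 12, 14] (12 of 15).

Triangle areas on the boundary:
  f1: (p9, p14, p5) → 109.4717
  f2: (p9, p6, p5) → 33.6959
  f3: (p9, p6, p14) → 8.6352
  f4: (p0, p6, p14) → 67.7734
  f5: (p1, p11, p10) → 90.3321
  f6: (p1, p14, p5) → 60.8532
  f7: (p1, p14, p10) → 34.0041
  f8: (p12, p6, p5) → 114.6031
  f9: (p12, p1, p5) → 71.4336
  f10: (p12, p1, p11) → 56.8481
  f11: (p12, p0, p2) → 11.2516
  f12: (p12, p0, p6) → 64.1310
  f13: (p7, p0, p2) → 21.0160
  f14: (p7, p12, p2) → 33.1185
  f15: (p7, p12, p11) → 40.7510
  f16: (p7, p14, p10) → 33.2907
  f17: (p7, p0, p14) → 56.3125
  f18: (p4, p11, p10) → 57.6306
  f19: (p4, p7, p10) → 13.4057
  f20: (p4, p7, p11) → 16.1326
Σ area = 994.691

Euler: V−E+F = 12−30+20 = 2.


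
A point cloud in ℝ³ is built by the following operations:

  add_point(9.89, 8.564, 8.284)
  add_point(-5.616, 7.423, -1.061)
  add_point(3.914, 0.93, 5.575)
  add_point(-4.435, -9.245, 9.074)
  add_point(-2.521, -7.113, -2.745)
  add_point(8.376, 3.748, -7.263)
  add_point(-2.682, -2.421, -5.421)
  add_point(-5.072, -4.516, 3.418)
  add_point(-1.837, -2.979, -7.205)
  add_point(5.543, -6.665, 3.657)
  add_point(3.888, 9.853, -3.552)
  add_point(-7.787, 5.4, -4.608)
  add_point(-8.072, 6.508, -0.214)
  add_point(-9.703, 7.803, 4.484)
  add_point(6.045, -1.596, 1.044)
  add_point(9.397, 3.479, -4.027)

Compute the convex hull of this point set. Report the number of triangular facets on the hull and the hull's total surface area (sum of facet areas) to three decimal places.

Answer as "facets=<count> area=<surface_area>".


facets=18 area=1088.190

Points on the hull: [0, 1, 3, 4, 5, 8, 9, 10, 11, 13, 15] (11 of 16).

Per-facet area ½‖(b−a)×(c−a)‖:
  f1: (p3, p0, p13) → 175.9361
  f2: (p10, p0, p13) → 105.8342
  f3: (p10, p5, p0) → 56.0621
  f4: (p9, p3, p0) → 91.6319
  f5: (p11, p8, p5) → 64.7749
  f6: (p11, p10, p5) → 51.8179
  f7: (p11, p3, p13) → 88.2894
  f8: (p15, p5, p0) → 11.6136
  f9: (p15, p9, p0) → 86.1969
  f10: (p15, p9, p5) → 19.2919
  f11: (p4, p8, p5) → 33.0614
  f12: (p4, p9, p5) → 76.2190
  f13: (p4, p9, p3) → 55.2161
  f14: (p4, p11, p3) → 81.0562
  f15: (p4, p11, p8) → 31.0126
  f16: (p1, p10, p13) → 23.4480
  f17: (p1, p11, p13) → 14.8676
  f18: (p1, p11, p10) → 21.8601
Σ area = 1088.190

Check V−E+F: 11 − 27 + 18 = 2.


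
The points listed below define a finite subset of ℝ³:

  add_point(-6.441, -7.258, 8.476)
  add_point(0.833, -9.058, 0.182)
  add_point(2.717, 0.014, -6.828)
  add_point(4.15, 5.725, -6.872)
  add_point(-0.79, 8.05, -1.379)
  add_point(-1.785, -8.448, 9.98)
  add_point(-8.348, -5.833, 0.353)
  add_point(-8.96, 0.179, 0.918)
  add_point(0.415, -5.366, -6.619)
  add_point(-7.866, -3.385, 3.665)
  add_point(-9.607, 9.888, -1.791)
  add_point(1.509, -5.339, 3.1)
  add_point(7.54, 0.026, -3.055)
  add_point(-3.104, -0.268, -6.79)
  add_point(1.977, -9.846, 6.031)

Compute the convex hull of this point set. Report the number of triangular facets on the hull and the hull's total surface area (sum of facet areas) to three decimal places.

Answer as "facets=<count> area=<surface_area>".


Points on the hull: [0, 1, 2, 3, 4, 5, 6, 7, 8, 10, 12, 13, 14] (13 of 15).

Triangle areas on the boundary:
  f1: (p14, p5, p12) → 34.7782
  f2: (p4, p5, p10) → 89.4509
  f3: (p4, p5, p12) → 104.7584
  f4: (p1, p14, p12) → 34.0861
  f5: (p1, p8, p12) → 37.0963
  f6: (p3, p4, p12) → 29.2824
  f7: (p3, p4, p10) → 26.4553
  f8: (p0, p14, p5) → 12.5353
  f9: (p0, p1, p14) → 27.4417
  f10: (p0, p5, p10) → 44.2224
  f11: (p2, p8, p12) → 17.1607
  f12: (p2, p3, p12) → 17.7033
  f13: (p7, p0, p10) → 28.3880
  f14: (p6, p1, p8) → 37.0008
  f15: (p6, p0, p1) → 39.8675
  f16: (p6, p7, p0) → 25.5587
  f17: (p6, p7, p10) → 10.9810
  f18: (p13, p6, p10) → 67.9765
  f19: (p13, p6, p8) → 31.9400
  f20: (p13, p3, p10) → 61.0603
  f21: (p13, p2, p8) → 15.3445
  f22: (p13, p2, p3) → 16.4204
Σ area = 809.509

Check V−E+F: 13 − 33 + 22 = 2.

facets=22 area=809.509


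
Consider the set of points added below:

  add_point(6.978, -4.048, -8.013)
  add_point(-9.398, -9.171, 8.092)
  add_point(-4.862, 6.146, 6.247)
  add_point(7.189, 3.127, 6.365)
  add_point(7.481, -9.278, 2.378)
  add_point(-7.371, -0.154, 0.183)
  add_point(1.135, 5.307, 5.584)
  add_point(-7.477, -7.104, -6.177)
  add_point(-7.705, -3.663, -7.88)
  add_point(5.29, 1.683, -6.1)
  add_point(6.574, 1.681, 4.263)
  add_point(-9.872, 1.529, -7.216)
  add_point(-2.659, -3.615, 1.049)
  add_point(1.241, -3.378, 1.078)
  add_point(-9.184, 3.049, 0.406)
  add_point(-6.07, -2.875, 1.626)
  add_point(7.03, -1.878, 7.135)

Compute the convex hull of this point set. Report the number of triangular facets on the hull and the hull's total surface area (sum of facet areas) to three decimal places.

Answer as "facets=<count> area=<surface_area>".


facets=20 area=1041.726

Points on the hull: [0, 1, 2, 3, 4, 6, 7, 8, 9, 11, 14, 16] (12 of 17).

Area of each hull facet:
  f1: (p9, p2, p11) → 105.1410
  f2: (p7, p1, p11) → 64.0740
  f3: (p7, p1, p4) → 116.4578
  f4: (p14, p1, p11) → 52.6811
  f5: (p14, p2, p11) → 16.3796
  f6: (p14, p2, p1) → 56.9370
  f7: (p8, p7, p11) → 6.6692
  f8: (p0, p7, p4) → 85.5566
  f9: (p0, p3, p4) → 74.9556
  f10: (p0, p3, p9) → 37.0892
  f11: (p0, p8, p7) → 28.1596
  f12: (p0, p9, p11) → 46.3332
  f13: (p0, p8, p11) → 37.9962
  f14: (p6, p9, p2) → 35.0675
  f15: (p6, p3, p2) → 5.9993
  f16: (p6, p3, p9) → 40.1247
  f17: (p16, p1, p4) → 76.4429
  f18: (p16, p3, p4) → 14.8544
  f19: (p16, p2, p1) → 110.0437
  f20: (p16, p3, p2) → 30.7633
Σ area = 1041.726

Euler characteristic 12−30+20 = 2 ✓


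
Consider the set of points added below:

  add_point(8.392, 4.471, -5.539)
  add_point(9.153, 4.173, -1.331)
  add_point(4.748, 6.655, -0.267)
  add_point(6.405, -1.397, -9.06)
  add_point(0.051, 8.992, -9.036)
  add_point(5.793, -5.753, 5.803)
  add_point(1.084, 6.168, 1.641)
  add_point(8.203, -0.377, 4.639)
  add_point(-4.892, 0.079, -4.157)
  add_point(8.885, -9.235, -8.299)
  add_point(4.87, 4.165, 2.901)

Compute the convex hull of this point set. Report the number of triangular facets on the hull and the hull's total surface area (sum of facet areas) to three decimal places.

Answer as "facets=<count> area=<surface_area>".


facets=18 area=661.037

Points on the hull: [0, 1, 2, 3, 4, 5, 6, 7, 8, 9, 10] (11 of 11).

Facet areas (half cross-product norm):
  f1: (p5, p9, p8) → 108.3655
  f2: (p4, p9, p8) → 96.7898
  f3: (p0, p9, p1) → 29.7704
  f4: (p6, p5, p8) → 68.7591
  f5: (p6, p4, p8) → 51.2422
  f6: (p3, p4, p9) → 12.9161
  f7: (p3, p0, p9) → 22.2923
  f8: (p3, p0, p4) → 36.0074
  f9: (p7, p9, p1) → 56.3212
  f10: (p7, p5, p9) → 44.5184
  f11: (p2, p6, p4) → 21.2501
  f12: (p2, p0, p1) → 11.0725
  f13: (p2, p0, p4) → 32.4435
  f14: (p10, p6, p5) → 18.8131
  f15: (p10, p7, p5) → 15.1221
  f16: (p10, p2, p6) → 7.6617
  f17: (p10, p7, p1) → 17.4125
  f18: (p10, p2, p1) → 10.2792
Σ area = 661.037

Euler characteristic 11−27+18 = 2 ✓


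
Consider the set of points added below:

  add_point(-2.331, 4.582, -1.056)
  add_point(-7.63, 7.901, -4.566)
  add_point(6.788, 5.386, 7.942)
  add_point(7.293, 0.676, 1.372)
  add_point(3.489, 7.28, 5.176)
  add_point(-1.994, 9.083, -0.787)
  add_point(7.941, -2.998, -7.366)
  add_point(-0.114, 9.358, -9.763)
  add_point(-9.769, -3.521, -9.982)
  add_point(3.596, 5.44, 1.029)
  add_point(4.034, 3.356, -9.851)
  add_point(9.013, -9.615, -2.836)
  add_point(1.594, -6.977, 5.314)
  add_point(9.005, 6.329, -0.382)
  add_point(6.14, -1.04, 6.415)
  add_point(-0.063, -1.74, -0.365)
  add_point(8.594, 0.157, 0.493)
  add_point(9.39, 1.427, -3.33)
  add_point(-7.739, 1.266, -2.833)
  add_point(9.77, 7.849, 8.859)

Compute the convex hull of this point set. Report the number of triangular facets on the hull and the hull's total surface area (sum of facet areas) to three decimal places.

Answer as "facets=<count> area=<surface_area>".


facets=26 area=1106.955

15 of the 20 inputs are extreme points: [1, 2, 4, 5, 6, 7, 8, 10, 11, 12, 13, 14, 17, 18, 19].

Per-facet area ½‖(b−a)×(c−a)‖:
  f1: (p12, p11, p8) → 108.6120
  f2: (p1, p7, p8) → 59.2723
  f3: (p6, p11, p8) → 71.1441
  f4: (p14, p11, p19) → 46.4062
  f5: (p14, p12, p19) → 10.3506
  f6: (p14, p12, p11) → 42.5843
  f7: (p5, p7, p19) → 62.0695
  f8: (p5, p1, p7) → 29.4307
  f9: (p4, p5, p19) → 12.3208
  f10: (p4, p5, p1) → 12.6017
  f11: (p10, p7, p8) → 55.6927
  f12: (p10, p6, p8) → 60.3940
  f13: (p2, p12, p19) → 12.3759
  f14: (p2, p4, p19) → 8.5158
  f15: (p18, p4, p1) → 49.7648
  f16: (p18, p12, p8) → 63.0073
  f17: (p18, p1, p8) → 28.6874
  f18: (p18, p2, p12) → 100.4003
  f19: (p18, p2, p4) → 26.0896
  f20: (p13, p7, p19) → 44.6934
  f21: (p13, p10, p7) → 40.4837
  f22: (p17, p10, p6) → 23.4127
  f23: (p17, p13, p10) → 24.5127
  f24: (p17, p6, p11) → 24.4750
  f25: (p17, p11, p19) → 68.9289
  f26: (p17, p13, p19) → 20.7288
Σ area = 1106.955

Euler characteristic 15−39+26 = 2 ✓


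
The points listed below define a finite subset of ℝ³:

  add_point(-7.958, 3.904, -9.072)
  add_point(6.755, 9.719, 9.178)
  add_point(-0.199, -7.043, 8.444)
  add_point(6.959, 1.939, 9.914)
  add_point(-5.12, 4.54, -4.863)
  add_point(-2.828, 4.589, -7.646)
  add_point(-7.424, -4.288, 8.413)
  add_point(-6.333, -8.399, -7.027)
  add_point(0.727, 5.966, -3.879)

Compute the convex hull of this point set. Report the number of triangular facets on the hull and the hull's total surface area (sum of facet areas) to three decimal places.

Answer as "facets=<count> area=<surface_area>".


facets=12 area=837.747

Extreme-point indices: [0, 1, 2, 3, 5, 6, 7, 8] — 8 of 9 on the boundary.

Triangle areas on the boundary:
  f1: (p6, p7, p0) → 100.1757
  f2: (p6, p1, p0) → 186.8410
  f3: (p6, p1, p3) → 57.3967
  f4: (p8, p1, p0) → 42.4316
  f5: (p8, p7, p3) → 126.8877
  f6: (p8, p1, p3) → 57.3650
  f7: (p2, p7, p3) → 88.2724
  f8: (p2, p6, p3) → 42.6808
  f9: (p2, p6, p7) → 61.2062
  f10: (p5, p7, p0) → 33.7301
  f11: (p5, p8, p0) → 7.5003
  f12: (p5, p8, p7) → 33.2590
Σ area = 837.747

Euler characteristic 8−18+12 = 2 ✓


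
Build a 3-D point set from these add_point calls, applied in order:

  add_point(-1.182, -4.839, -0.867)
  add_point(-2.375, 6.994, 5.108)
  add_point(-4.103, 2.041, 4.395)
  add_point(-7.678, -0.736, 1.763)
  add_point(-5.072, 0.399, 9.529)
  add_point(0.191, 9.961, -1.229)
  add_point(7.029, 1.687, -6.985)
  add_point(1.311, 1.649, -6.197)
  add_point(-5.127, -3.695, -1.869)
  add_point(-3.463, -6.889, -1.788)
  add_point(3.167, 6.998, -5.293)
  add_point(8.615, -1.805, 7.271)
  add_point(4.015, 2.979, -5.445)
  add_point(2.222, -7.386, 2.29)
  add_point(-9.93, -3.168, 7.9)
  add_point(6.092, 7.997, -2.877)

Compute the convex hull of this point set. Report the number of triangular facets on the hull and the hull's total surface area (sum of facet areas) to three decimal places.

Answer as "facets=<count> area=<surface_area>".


Hull vertices (13/16): indices [1, 3, 4, 5, 6, 7, 8, 9, 10, 11, 13, 14, 15].

Facet areas (half cross-product norm):
  f1: (p1, p5, p14) → 34.7112
  f2: (p15, p6, p11) → 53.1952
  f3: (p15, p1, p11) → 76.1600
  f4: (p15, p1, p5) → 21.8455
  f5: (p13, p6, p11) → 65.7669
  f6: (p13, p9, p6) → 47.9416
  f7: (p13, p11, p14) → 67.7906
  f8: (p13, p9, p14) → 42.8815
  f9: (p8, p9, p14) → 19.1213
  f10: (p4, p11, p14) → 34.1693
  f11: (p4, p1, p14) → 21.6495
  f12: (p4, p1, p11) → 56.6234
  f13: (p3, p5, p14) → 35.9111
  f14: (p3, p8, p14) → 15.4115
  f15: (p10, p15, p5) → 11.2808
  f16: (p10, p15, p6) → 13.2676
  f17: (p7, p9, p6) → 26.7807
  f18: (p7, p8, p9) → 16.6327
  f19: (p7, p10, p6) → 15.7576
  f20: (p7, p3, p8) → 23.7610
  f21: (p7, p3, p5) → 57.7760
  f22: (p7, p10, p5) → 15.2210
Σ area = 773.656

Euler: V−E+F = 13−33+22 = 2.

facets=22 area=773.656


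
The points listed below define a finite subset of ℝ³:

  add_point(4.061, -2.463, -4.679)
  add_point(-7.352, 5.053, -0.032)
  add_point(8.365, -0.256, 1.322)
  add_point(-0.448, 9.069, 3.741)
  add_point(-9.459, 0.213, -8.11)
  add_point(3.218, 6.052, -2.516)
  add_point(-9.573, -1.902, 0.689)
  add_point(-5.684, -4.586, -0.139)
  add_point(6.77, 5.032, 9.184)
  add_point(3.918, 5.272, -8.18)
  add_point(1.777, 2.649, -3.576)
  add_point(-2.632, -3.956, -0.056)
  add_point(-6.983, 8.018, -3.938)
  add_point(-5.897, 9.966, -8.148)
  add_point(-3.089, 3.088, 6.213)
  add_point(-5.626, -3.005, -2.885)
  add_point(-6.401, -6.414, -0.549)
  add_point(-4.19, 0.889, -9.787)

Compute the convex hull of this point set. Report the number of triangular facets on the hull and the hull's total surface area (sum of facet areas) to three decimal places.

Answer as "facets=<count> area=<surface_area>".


facets=22 area=838.128

Hull vertices (13/18): indices [0, 1, 2, 3, 4, 6, 8, 9, 12, 13, 14, 16, 17].

Per-facet area ½‖(b−a)×(c−a)‖:
  f1: (p16, p8, p2) → 76.4686
  f2: (p4, p17, p13) → 25.9765
  f3: (p4, p16, p6) → 25.5648
  f4: (p4, p16, p17) → 29.2658
  f5: (p14, p3, p8) → 33.3376
  f6: (p14, p16, p6) → 27.5535
  f7: (p14, p16, p8) → 52.6021
  f8: (p14, p1, p6) → 28.3260
  f9: (p14, p1, p3) → 26.1161
  f10: (p9, p17, p13) → 41.4894
  f11: (p9, p3, p13) → 65.3000
  f12: (p9, p3, p8) → 64.9736
  f13: (p9, p8, p2) → 53.6400
  f14: (p12, p3, p13) → 21.1859
  f15: (p12, p1, p3) → 21.7198
  f16: (p12, p4, p13) → 21.8909
  f17: (p12, p4, p6) → 40.3755
  f18: (p12, p1, p6) → 13.3537
  f19: (p0, p9, p2) → 32.6458
  f20: (p0, p9, p17) → 37.3378
  f21: (p0, p16, p2) → 43.6007
  f22: (p0, p16, p17) → 55.4038
Σ area = 838.128

Euler: V−E+F = 13−33+22 = 2.


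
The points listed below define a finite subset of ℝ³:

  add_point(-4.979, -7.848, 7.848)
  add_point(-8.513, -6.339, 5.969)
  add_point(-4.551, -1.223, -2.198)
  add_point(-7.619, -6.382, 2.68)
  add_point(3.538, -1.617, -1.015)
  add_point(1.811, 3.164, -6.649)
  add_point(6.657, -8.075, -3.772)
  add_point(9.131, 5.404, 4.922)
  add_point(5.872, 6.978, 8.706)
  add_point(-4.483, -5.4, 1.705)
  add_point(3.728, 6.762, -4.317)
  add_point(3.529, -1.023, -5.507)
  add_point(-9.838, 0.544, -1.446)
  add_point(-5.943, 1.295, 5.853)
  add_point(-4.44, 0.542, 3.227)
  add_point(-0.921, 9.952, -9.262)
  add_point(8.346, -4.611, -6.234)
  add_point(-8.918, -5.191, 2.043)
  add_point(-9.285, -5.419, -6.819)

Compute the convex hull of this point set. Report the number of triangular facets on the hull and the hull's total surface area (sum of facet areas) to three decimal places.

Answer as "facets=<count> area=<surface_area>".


12 of the 19 inputs are extreme points: [0, 1, 6, 7, 8, 10, 12, 13, 15, 16, 17, 18].

Facet areas (half cross-product norm):
  f1: (p0, p6, p7) → 128.0333
  f2: (p18, p15, p12) → 60.7184
  f3: (p18, p0, p6) → 112.3044
  f4: (p10, p15, p7) → 15.0061
  f5: (p8, p0, p7) → 47.9528
  f6: (p8, p15, p7) → 46.5408
  f7: (p16, p18, p6) → 37.2568
  f8: (p16, p18, p15) → 134.3949
  f9: (p16, p10, p15) → 39.8461
  f10: (p16, p6, p7) → 34.0595
  f11: (p16, p10, p7) → 66.0504
  f12: (p17, p18, p12) → 26.0630
  f13: (p13, p8, p0) → 60.6566
  f14: (p13, p15, p12) → 62.4071
  f15: (p13, p8, p15) → 117.1372
  f16: (p1, p13, p0) → 17.1781
  f17: (p1, p17, p12) → 9.3417
  f18: (p1, p13, p12) → 32.6214
  f19: (p1, p18, p0) → 23.5923
  f20: (p1, p17, p18) → 5.6435
Σ area = 1076.804

Check V−E+F: 12 − 30 + 20 = 2.

facets=20 area=1076.804


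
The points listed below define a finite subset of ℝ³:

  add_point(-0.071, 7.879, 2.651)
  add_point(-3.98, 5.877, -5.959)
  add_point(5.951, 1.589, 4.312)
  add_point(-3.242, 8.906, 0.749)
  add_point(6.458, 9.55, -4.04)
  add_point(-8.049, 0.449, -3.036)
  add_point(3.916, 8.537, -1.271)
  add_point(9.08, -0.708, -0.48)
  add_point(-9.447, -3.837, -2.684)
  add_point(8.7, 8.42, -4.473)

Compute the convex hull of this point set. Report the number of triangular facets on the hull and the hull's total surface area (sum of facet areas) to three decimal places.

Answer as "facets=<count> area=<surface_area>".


Extreme-point indices: [0, 1, 2, 3, 4, 5, 7, 8, 9] — 9 of 10 on the boundary.

Per-facet area ½‖(b−a)×(c−a)‖:
  f1: (p2, p7, p8) → 54.7565
  f2: (p1, p7, p8) → 90.5761
  f3: (p1, p3, p4) → 38.3933
  f4: (p0, p3, p4) → 17.9518
  f5: (p0, p2, p8) → 70.4673
  f6: (p0, p3, p8) → 27.2031
  f7: (p9, p1, p7) → 64.5955
  f8: (p9, p1, p4) → 10.9471
  f9: (p9, p2, p7) → 30.7059
  f10: (p9, p0, p4) → 9.2275
  f11: (p9, p0, p2) → 46.4885
  f12: (p5, p3, p8) → 11.1184
  f13: (p5, p1, p8) → 7.3624
  f14: (p5, p1, p3) → 27.3200
Σ area = 507.113

Euler characteristic 9−21+14 = 2 ✓

facets=14 area=507.113


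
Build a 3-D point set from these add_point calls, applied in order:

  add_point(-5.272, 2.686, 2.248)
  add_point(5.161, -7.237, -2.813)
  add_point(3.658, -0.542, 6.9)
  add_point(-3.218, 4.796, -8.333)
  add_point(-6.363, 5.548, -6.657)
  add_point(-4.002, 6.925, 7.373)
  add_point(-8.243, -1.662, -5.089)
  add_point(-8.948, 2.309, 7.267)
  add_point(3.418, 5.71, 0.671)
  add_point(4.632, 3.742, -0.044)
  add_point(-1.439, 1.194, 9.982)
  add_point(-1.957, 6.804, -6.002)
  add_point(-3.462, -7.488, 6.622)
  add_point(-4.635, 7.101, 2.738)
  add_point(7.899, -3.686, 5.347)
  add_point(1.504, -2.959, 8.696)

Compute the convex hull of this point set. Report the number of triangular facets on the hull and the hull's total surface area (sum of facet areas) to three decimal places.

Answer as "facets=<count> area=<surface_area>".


facets=26 area=808.022

Extreme-point indices: [1, 2, 3, 4, 5, 6, 7, 8, 9, 10, 11, 12, 13, 14, 15] — 15 of 16 on the boundary.

Per-facet area ½‖(b−a)×(c−a)‖:
  f1: (p1, p12, p14) → 53.4175
  f2: (p10, p12, p7) → 37.7001
  f3: (p6, p12, p7) → 68.5469
  f4: (p6, p1, p12) → 81.6944
  f5: (p6, p1, p3) → 63.5523
  f6: (p15, p12, p14) → 23.1370
  f7: (p15, p10, p14) → 13.8497
  f8: (p15, p10, p12) → 18.1422
  f9: (p4, p6, p7) → 49.3243
  f10: (p4, p6, p3) → 13.7783
  f11: (p5, p10, p7) → 21.9872
  f12: (p9, p1, p14) → 43.3667
  f13: (p9, p8, p14) → 9.2063
  f14: (p9, p1, p3) → 64.8769
  f15: (p2, p8, p14) → 23.6611
  f16: (p2, p5, p8) → 41.4117
  f17: (p2, p10, p14) → 6.1345
  f18: (p2, p5, p10) → 19.7164
  f19: (p13, p4, p7) → 35.5302
  f20: (p13, p5, p7) → 15.7750
  f21: (p11, p9, p3) → 13.4029
  f22: (p11, p9, p8) → 10.2694
  f23: (p11, p4, p3) → 6.0115
  f24: (p11, p13, p4) → 20.9712
  f25: (p11, p5, p8) → 43.4668
  f26: (p11, p13, p5) → 9.0912
Σ area = 808.022

Check V−E+F: 15 − 39 + 26 = 2.


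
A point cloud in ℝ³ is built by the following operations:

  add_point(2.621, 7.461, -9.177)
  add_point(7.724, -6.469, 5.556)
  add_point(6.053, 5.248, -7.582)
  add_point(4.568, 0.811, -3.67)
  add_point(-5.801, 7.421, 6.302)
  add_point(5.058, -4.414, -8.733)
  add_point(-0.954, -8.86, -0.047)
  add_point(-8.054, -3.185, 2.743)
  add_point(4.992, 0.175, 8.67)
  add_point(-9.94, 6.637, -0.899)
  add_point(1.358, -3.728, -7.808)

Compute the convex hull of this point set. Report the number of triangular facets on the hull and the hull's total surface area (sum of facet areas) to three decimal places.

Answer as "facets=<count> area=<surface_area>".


Hull vertices (10/11): indices [0, 1, 2, 4, 5, 6, 7, 8, 9, 10].

Area of each hull facet:
  f1: (p4, p0, p9) → 62.7484
  f2: (p10, p0, p9) → 83.4837
  f3: (p5, p10, p0) → 21.9603
  f4: (p5, p6, p1) → 60.3473
  f5: (p5, p10, p6) → 17.5434
  f6: (p2, p4, p0) → 38.5726
  f7: (p2, p8, p4) → 108.0941
  f8: (p2, p8, p1) → 66.0426
  f9: (p2, p5, p1) → 71.7926
  f10: (p2, p5, p0) → 19.8654
  f11: (p7, p8, p4) → 72.0986
  f12: (p7, p4, p9) → 42.4024
  f13: (p7, p6, p1) → 47.7284
  f14: (p7, p8, p1) → 57.5608
  f15: (p7, p10, p9) → 74.9105
  f16: (p7, p10, p6) → 45.3574
Σ area = 890.509

Check V−E+F: 10 − 24 + 16 = 2.

facets=16 area=890.509


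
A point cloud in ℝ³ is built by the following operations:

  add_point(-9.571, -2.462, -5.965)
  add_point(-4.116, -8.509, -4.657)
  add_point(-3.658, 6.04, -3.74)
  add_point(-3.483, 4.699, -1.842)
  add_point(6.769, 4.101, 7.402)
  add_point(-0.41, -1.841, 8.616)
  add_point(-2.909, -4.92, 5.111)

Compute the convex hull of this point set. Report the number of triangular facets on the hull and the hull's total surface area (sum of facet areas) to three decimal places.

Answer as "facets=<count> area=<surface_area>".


facets=10 area=451.606

Extreme-point indices: [0, 1, 2, 3, 4, 5, 6] — 7 of 7 on the boundary.

Triangle areas on the boundary:
  f1: (p5, p1, p4) → 67.4314
  f2: (p2, p1, p0) → 42.9225
  f3: (p2, p1, p4) → 111.9837
  f4: (p6, p1, p0) → 43.1896
  f5: (p6, p5, p0) → 25.2689
  f6: (p6, p5, p1) → 13.6100
  f7: (p3, p5, p4) → 57.8814
  f8: (p3, p2, p4) → 12.5623
  f9: (p3, p5, p0) → 64.8016
  f10: (p3, p2, p0) → 11.9545
Σ area = 451.606

Euler: V−E+F = 7−15+10 = 2.


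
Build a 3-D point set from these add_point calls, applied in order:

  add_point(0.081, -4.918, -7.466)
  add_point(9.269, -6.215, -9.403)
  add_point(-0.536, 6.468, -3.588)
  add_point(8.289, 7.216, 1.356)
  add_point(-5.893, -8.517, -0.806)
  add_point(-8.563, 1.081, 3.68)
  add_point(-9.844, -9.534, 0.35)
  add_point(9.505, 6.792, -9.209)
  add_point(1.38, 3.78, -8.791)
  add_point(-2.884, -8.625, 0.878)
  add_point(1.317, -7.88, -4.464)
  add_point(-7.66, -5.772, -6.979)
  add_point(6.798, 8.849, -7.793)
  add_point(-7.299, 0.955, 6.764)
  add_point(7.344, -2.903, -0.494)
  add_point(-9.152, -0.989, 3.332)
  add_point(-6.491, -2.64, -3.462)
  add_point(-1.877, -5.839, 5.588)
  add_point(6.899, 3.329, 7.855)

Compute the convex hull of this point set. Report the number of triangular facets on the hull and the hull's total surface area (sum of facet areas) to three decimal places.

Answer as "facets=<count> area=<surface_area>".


facets=28 area=1073.027

Extreme-point indices: [1, 2, 3, 5, 6, 7, 8, 9, 10, 11, 12, 13, 14, 15, 17, 18] — 16 of 19 on the boundary.

Triangle areas on the boundary:
  f1: (p11, p1, p6) → 67.8997
  f2: (p2, p11, p5) → 73.0121
  f3: (p8, p1, p7) → 52.5785
  f4: (p8, p11, p1) → 83.8312
  f5: (p8, p2, p11) → 40.8977
  f6: (p9, p17, p6) → 18.6366
  f7: (p9, p17, p1) → 42.2976
  f8: (p14, p18, p1) → 16.0779
  f9: (p14, p17, p1) → 45.8684
  f10: (p14, p17, p18) → 56.7171
  f11: (p15, p11, p6) → 38.2267
  f12: (p15, p11, p5) → 10.7890
  f13: (p12, p8, p7) → 13.7133
  f14: (p12, p8, p2) → 22.6756
  f15: (p13, p2, p5) → 19.1026
  f16: (p13, p17, p18) → 55.8712
  f17: (p13, p15, p5) → 3.5514
  f18: (p13, p17, p6) → 44.4483
  f19: (p13, p15, p6) → 13.9058
  f20: (p10, p1, p6) → 8.8489
  f21: (p10, p9, p6) → 19.8850
  f22: (p10, p9, p1) → 11.1867
  f23: (p3, p13, p18) → 54.4877
  f24: (p3, p13, p2) → 68.3714
  f25: (p3, p12, p2) → 38.2313
  f26: (p3, p12, p7) → 17.1084
  f27: (p3, p1, p7) → 69.1414
  f28: (p3, p18, p1) → 65.6657
Σ area = 1073.027

Euler characteristic 16−42+28 = 2 ✓


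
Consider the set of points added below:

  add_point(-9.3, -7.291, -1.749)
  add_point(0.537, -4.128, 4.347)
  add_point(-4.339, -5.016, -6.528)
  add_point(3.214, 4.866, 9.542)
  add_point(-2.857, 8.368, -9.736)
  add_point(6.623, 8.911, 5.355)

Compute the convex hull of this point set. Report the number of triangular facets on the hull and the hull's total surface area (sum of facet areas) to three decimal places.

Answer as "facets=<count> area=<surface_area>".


Points on the hull: [0, 1, 2, 3, 4, 5] (6 of 6).

Area of each hull facet:
  f1: (p3, p4, p0) → 172.2529
  f2: (p3, p4, p5) → 58.4103
  f3: (p2, p4, p0) → 42.6062
  f4: (p2, p4, p5) → 122.6603
  f5: (p1, p3, p5) → 34.1758
  f6: (p1, p2, p5) → 82.1465
  f7: (p1, p3, p0) → 47.6582
  f8: (p1, p2, p0) → 41.3911
Σ area = 601.301

Euler characteristic 6−12+8 = 2 ✓

facets=8 area=601.301


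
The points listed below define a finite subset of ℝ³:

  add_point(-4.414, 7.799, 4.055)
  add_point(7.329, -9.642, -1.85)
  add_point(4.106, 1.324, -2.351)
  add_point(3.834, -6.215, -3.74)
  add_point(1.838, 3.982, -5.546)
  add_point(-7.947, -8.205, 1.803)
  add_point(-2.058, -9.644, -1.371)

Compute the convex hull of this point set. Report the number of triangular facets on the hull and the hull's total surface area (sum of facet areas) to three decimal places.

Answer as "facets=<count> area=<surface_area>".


7 of the 7 inputs are extreme points: [0, 1, 2, 3, 4, 5, 6].

Area of each hull facet:
  f1: (p0, p1, p5) → 129.9665
  f2: (p4, p0, p5) → 95.1812
  f3: (p6, p1, p5) → 15.0900
  f4: (p6, p4, p5) → 49.8642
  f5: (p2, p0, p1) → 53.1202
  f6: (p2, p4, p1) → 19.2728
  f7: (p2, p4, p0) → 28.4115
  f8: (p3, p4, p1) → 15.8663
  f9: (p3, p6, p1) → 18.8079
  f10: (p3, p6, p4) → 35.4890
Σ area = 461.070

Check V−E+F: 7 − 15 + 10 = 2.

facets=10 area=461.070


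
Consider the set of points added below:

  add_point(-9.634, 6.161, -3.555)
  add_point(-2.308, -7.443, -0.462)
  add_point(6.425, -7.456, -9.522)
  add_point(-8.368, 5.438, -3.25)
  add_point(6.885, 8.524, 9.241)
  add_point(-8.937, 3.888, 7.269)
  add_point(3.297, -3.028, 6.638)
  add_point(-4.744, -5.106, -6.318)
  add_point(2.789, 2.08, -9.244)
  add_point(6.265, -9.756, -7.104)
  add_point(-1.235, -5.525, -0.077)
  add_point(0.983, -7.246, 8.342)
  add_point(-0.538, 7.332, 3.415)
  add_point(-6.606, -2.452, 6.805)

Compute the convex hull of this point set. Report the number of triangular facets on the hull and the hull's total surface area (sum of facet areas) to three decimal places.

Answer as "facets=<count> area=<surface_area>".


Hull vertices (10/14): indices [0, 1, 2, 4, 5, 7, 8, 9, 11, 13].

Per-facet area ½‖(b−a)×(c−a)‖:
  f1: (p2, p9, p4) → 40.9558
  f2: (p11, p9, p4) → 138.8015
  f3: (p8, p4, p0) → 136.7912
  f4: (p8, p2, p4) → 98.7681
  f5: (p5, p4, p0) → 91.3570
  f6: (p5, p11, p4) → 111.8963
  f7: (p7, p2, p9) → 19.6954
  f8: (p7, p8, p0) → 65.6426
  f9: (p7, p8, p2) → 51.3901
  f10: (p1, p11, p9) → 49.8092
  f11: (p1, p7, p9) → 36.9427
  f12: (p13, p1, p7) → 31.5350
  f13: (p13, p5, p0) → 37.1111
  f14: (p13, p7, p0) → 76.3137
  f15: (p13, p5, p11) → 19.7373
  f16: (p13, p1, p11) → 38.4677
Σ area = 1045.215

Euler: V−E+F = 10−24+16 = 2.

facets=16 area=1045.215


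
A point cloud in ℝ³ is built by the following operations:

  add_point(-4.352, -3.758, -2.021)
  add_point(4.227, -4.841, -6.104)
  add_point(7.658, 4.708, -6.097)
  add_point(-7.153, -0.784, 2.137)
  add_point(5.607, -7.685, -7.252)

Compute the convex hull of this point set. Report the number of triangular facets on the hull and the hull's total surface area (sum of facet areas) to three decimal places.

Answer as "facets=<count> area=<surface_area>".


Hull vertices (4/5): indices [0, 2, 3, 4].

Facet areas (half cross-product norm):
  f1: (p4, p2, p3) → 103.1828
  f2: (p0, p2, p3) → 42.5894
  f3: (p0, p4, p3) → 16.3034
  f4: (p0, p4, p2) → 73.1699
Σ area = 235.246

Euler: V−E+F = 4−6+4 = 2.

facets=4 area=235.246


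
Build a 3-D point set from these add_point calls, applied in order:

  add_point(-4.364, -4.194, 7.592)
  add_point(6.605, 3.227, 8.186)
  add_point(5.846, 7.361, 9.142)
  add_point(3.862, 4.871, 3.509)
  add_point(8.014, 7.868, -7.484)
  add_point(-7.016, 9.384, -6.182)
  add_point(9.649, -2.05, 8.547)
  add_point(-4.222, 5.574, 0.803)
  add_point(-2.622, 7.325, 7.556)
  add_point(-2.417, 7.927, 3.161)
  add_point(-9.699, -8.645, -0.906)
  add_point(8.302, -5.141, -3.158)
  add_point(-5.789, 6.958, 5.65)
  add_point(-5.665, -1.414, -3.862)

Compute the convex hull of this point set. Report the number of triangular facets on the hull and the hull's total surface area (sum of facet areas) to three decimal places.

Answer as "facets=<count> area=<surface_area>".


10 of the 14 inputs are extreme points: [0, 2, 4, 5, 6, 8, 10, 11, 12, 13].

Per-facet area ½‖(b−a)×(c−a)‖:
  f1: (p11, p6, p10) → 112.4470
  f2: (p11, p4, p6) → 83.3402
  f3: (p13, p5, p10) → 28.5109
  f4: (p13, p4, p5) → 82.6579
  f5: (p13, p11, p10) → 62.1394
  f6: (p13, p11, p4) → 95.2622
  f7: (p0, p6, p10) → 62.8143
  f8: (p12, p5, p10) → 103.0637
  f9: (p12, p8, p5) → 18.5802
  f10: (p12, p0, p10) → 61.3028
  f11: (p12, p0, p8) → 21.0891
  f12: (p2, p4, p6) → 85.0170
  f13: (p2, p0, p6) → 70.3760
  f14: (p2, p0, p8) → 49.6125
  f15: (p2, p4, p5) → 124.3278
  f16: (p2, p8, p5) → 55.4172
Σ area = 1115.958

Check V−E+F: 10 − 24 + 16 = 2.

facets=16 area=1115.958


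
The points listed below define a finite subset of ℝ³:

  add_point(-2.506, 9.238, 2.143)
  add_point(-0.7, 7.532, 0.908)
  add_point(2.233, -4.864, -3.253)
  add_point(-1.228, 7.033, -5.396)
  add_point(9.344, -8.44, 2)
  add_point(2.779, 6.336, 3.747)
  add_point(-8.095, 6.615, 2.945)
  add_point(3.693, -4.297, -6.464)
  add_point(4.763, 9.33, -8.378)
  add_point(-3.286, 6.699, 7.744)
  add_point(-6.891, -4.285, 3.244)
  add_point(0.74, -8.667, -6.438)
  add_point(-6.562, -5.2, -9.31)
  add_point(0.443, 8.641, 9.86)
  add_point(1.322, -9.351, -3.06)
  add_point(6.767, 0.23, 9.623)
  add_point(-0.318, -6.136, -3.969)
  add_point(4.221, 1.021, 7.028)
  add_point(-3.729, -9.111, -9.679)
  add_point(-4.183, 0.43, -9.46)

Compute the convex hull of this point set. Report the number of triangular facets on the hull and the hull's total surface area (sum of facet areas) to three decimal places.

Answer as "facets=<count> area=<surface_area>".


Hull vertices (15/20): indices [0, 3, 4, 6, 7, 8, 9, 10, 11, 12, 13, 14, 15, 18, 19].

Area of each hull facet:
  f1: (p19, p18, p8) → 44.9096
  f2: (p7, p8, p4) → 68.1249
  f3: (p7, p18, p8) → 55.5356
  f4: (p0, p8, p6) → 31.2560
  f5: (p0, p13, p6) → 25.4116
  f6: (p0, p13, p8) → 43.7105
  f7: (p15, p8, p4) → 116.8993
  f8: (p15, p13, p8) → 97.8584
  f9: (p15, p10, p4) → 89.2783
  f10: (p15, p10, p13) → 79.4297
  f11: (p14, p18, p4) → 14.6074
  f12: (p14, p10, p4) → 52.9126
  f13: (p14, p10, p18) → 48.0024
  f14: (p9, p13, p6) → 7.4939
  f15: (p9, p10, p6) → 37.1348
  f16: (p9, p10, p13) → 19.0216
  f17: (p3, p8, p6) → 18.4852
  f18: (p3, p19, p6) → 44.5277
  f19: (p3, p19, p8) → 27.4587
  f20: (p12, p19, p6) → 42.4101
  f21: (p12, p19, p18) → 12.6991
  f22: (p12, p10, p6) → 68.9880
  f23: (p12, p10, p18) → 30.1481
  f24: (p11, p18, p4) → 5.3255
  f25: (p11, p7, p4) → 28.9654
  f26: (p11, p7, p18) → 12.5167
Σ area = 1123.111

Check V−E+F: 15 − 39 + 26 = 2.

facets=26 area=1123.111


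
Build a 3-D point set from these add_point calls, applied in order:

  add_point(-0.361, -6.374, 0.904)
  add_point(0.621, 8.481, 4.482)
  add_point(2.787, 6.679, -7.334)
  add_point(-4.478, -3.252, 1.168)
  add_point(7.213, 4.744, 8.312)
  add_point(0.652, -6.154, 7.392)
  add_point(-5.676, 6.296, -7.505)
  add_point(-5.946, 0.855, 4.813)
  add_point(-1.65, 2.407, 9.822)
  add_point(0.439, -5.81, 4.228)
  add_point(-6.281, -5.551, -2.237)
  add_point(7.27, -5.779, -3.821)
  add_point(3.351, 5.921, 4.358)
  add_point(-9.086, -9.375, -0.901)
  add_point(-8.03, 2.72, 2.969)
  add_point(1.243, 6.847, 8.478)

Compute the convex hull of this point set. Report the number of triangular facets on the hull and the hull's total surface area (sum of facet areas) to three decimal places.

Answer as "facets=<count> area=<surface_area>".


facets=18 area=923.245

Extreme-point indices: [1, 2, 4, 5, 6, 7, 8, 11, 13, 14, 15] — 11 of 16 on the boundary.

Triangle areas on the boundary:
  f1: (p6, p11, p13) → 131.9673
  f2: (p5, p11, p13) → 84.8108
  f3: (p14, p6, p13) → 72.0472
  f4: (p14, p6, p1) → 58.0808
  f5: (p2, p6, p11) → 55.5246
  f6: (p2, p6, p1) → 50.8683
  f7: (p4, p5, p11) → 80.9556
  f8: (p4, p2, p11) → 100.6585
  f9: (p4, p2, p1) → 50.1234
  f10: (p15, p14, p1) → 22.8841
  f11: (p15, p4, p1) → 13.4225
  f12: (p7, p14, p13) → 20.2941
  f13: (p8, p4, p5) → 42.6465
  f14: (p8, p15, p4) → 16.8208
  f15: (p8, p5, p13) → 59.2866
  f16: (p8, p7, p13) → 29.1555
  f17: (p8, p15, p14) → 25.3058
  f18: (p8, p7, p14) → 8.3926
Σ area = 923.245

Euler characteristic 11−27+18 = 2 ✓


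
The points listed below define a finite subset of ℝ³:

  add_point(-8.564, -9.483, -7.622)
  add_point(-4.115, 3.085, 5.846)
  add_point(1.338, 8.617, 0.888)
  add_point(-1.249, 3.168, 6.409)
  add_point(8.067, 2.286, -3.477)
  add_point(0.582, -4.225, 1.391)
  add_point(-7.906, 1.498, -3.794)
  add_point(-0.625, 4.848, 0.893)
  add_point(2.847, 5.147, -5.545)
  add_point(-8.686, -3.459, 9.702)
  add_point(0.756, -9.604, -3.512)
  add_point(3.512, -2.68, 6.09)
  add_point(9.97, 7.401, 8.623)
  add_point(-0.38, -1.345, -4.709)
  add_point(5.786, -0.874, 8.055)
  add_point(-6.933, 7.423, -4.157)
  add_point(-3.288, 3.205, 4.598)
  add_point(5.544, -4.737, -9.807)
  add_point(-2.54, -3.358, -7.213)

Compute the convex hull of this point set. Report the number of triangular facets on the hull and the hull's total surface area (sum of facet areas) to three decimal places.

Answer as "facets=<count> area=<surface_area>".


facets=20 area=1121.320

12 of the 19 inputs are extreme points: [0, 1, 2, 4, 6, 8, 9, 10, 12, 14, 15, 17].

Facet areas (half cross-product norm):
  f1: (p0, p10, p9) → 86.7511
  f2: (p14, p12, p9) → 55.5073
  f3: (p14, p10, p9) → 106.8531
  f4: (p1, p12, p9) → 52.3210
  f5: (p1, p2, p12) → 53.6887
  f6: (p6, p0, p9) → 83.8397
  f7: (p17, p0, p10) → 46.4196
  f8: (p17, p14, p10) → 71.1583
  f9: (p17, p14, p12) → 82.1107
  f10: (p17, p4, p12) → 27.8774
  f11: (p15, p6, p0) → 13.9004
  f12: (p15, p17, p0) → 121.3003
  f13: (p15, p1, p2) → 42.9512
  f14: (p15, p1, p9) → 41.9579
  f15: (p15, p6, p9) → 39.6068
  f16: (p8, p17, p4) → 30.6778
  f17: (p8, p15, p17) → 49.1189
  f18: (p8, p15, p2) → 34.3730
  f19: (p8, p2, p12) → 40.3368
  f20: (p8, p4, p12) → 40.5701
Σ area = 1121.320

Check V−E+F: 12 − 30 + 20 = 2.


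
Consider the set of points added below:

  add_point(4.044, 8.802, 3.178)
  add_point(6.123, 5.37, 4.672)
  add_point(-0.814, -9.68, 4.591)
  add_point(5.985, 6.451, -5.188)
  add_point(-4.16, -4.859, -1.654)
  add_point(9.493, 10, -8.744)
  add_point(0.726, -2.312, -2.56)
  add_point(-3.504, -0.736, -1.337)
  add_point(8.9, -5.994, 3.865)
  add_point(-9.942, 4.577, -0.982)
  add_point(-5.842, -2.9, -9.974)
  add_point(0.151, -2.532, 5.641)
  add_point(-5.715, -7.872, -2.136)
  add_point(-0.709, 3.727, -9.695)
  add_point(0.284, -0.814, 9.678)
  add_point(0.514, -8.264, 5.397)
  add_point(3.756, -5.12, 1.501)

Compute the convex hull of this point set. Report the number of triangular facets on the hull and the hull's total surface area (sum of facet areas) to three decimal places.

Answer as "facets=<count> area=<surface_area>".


facets=18 area=1030.032

Hull vertices (11/17): indices [0, 1, 2, 5, 8, 9, 10, 12, 13, 14, 15].

Facet areas (half cross-product norm):
  f1: (p14, p2, p9) → 80.3459
  f2: (p13, p5, p9) → 64.9489
  f3: (p13, p10, p9) → 49.6004
  f4: (p13, p10, p5) → 17.8794
  f5: (p12, p2, p9) → 53.3327
  f6: (p12, p10, p9) → 55.1333
  f7: (p0, p5, p9) → 98.7156
  f8: (p0, p14, p9) → 86.5611
  f9: (p8, p10, p5) → 178.4492
  f10: (p8, p12, p2) → 40.5235
  f11: (p8, p12, p10) → 71.1487
  f12: (p15, p14, p2) → 5.8928
  f13: (p15, p8, p2) → 6.5540
  f14: (p15, p8, p14) → 37.6793
  f15: (p1, p0, p14) → 19.4371
  f16: (p1, p8, p14) → 52.1782
  f17: (p1, p0, p5) → 27.6773
  f18: (p1, p8, p5) → 83.9742
Σ area = 1030.032

Euler: V−E+F = 11−27+18 = 2.


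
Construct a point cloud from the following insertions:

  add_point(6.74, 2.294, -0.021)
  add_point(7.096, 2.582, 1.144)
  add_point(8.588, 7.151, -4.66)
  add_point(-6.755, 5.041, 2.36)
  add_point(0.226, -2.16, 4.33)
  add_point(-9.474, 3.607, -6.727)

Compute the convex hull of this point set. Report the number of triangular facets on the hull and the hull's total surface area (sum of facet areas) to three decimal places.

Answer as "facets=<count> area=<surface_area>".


facets=8 area=368.032

6 of the 6 inputs are extreme points: [0, 1, 2, 3, 4, 5].

Per-facet area ½‖(b−a)×(c−a)‖:
  f1: (p0, p2, p5) → 61.1687
  f2: (p0, p4, p5) → 70.9855
  f3: (p3, p2, p5) → 81.0011
  f4: (p3, p4, p5) → 47.1920
  f5: (p1, p0, p2) → 4.0258
  f6: (p1, p3, p2) → 52.5603
  f7: (p1, p0, p4) → 5.5920
  f8: (p1, p3, p4) → 45.5067
Σ area = 368.032

Euler: V−E+F = 6−12+8 = 2.


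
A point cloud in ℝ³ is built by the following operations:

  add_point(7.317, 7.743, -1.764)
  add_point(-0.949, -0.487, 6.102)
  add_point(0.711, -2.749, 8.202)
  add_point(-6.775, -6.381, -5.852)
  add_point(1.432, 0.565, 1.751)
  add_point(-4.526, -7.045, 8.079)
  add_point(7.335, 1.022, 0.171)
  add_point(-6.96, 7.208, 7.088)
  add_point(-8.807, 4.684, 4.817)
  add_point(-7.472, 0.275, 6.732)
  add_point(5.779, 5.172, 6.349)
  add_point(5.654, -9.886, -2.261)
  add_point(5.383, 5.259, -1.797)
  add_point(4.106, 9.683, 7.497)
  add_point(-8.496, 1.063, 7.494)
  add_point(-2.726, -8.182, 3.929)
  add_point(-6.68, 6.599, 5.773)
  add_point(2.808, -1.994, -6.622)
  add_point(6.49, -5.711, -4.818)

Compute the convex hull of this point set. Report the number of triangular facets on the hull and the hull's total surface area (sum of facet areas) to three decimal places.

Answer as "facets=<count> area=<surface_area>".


Points on the hull: [0, 2, 3, 5, 6, 7, 8, 10, 11, 13, 14, 15, 16, 17, 18] (15 of 19).

Per-facet area ½‖(b−a)×(c−a)‖:
  f1: (p10, p13, p2) → 20.1007
  f2: (p10, p11, p6) → 31.8483
  f3: (p10, p2, p11) → 64.8723
  f4: (p14, p3, p8) → 34.4622
  f5: (p14, p7, p8) → 8.6344
  f6: (p14, p13, p2) → 63.9298
  f7: (p14, p7, p13) → 32.2495
  f8: (p5, p2, p11) → 45.9539
  f9: (p5, p14, p2) → 29.8379
  f10: (p5, p14, p3) → 62.9066
  f11: (p0, p10, p6) → 25.3625
  f12: (p0, p10, p13) → 21.3885
  f13: (p0, p7, p13) → 55.0645
  f14: (p0, p3, p8) → 132.6457
  f15: (p0, p17, p3) → 46.7415
  f16: (p18, p3, p11) → 32.6021
  f17: (p18, p17, p3) → 27.8877
  f18: (p18, p0, p17) → 32.1406
  f19: (p18, p11, p6) → 19.3129
  f20: (p18, p0, p6) → 23.4724
  f21: (p15, p3, p11) → 55.4432
  f22: (p15, p5, p11) → 12.2511
  f23: (p15, p5, p3) → 19.5680
  f24: (p16, p7, p8) → 2.0307
  f25: (p16, p0, p8) → 20.6162
  f26: (p16, p0, p7) → 9.7585
Σ area = 931.082

Euler characteristic 15−39+26 = 2 ✓

facets=26 area=931.082


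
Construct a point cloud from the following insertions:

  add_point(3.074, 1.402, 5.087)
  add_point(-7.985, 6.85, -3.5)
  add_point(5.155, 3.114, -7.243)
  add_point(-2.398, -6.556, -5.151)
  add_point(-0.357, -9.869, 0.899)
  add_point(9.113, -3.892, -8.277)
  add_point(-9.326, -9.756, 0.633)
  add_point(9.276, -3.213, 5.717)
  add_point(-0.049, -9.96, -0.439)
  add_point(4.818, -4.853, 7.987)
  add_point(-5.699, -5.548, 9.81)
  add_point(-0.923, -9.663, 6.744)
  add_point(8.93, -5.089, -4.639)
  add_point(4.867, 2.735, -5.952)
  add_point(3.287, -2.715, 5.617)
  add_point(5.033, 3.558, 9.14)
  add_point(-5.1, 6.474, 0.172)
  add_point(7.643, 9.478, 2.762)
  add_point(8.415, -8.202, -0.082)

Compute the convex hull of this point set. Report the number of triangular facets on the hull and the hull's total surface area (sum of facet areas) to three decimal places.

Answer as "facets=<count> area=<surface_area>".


Points on the hull: [1, 2, 3, 5, 6, 7, 8, 9, 10, 11, 12, 15, 16, 17, 18] (15 of 19).

Facet areas (half cross-product norm):
  f1: (p5, p17, p7) → 90.5100
  f2: (p10, p1, p6) → 90.2106
  f3: (p3, p1, p6) → 69.9326
  f4: (p2, p5, p17) → 43.6722
  f5: (p2, p1, p17) → 84.6111
  f6: (p2, p3, p5) → 47.2328
  f7: (p2, p3, p1) → 80.7000
  f8: (p15, p17, p7) → 39.3241
  f9: (p12, p5, p7) → 9.7391
  f10: (p12, p18, p7) → 20.6843
  f11: (p12, p18, p5) → 2.9809
  f12: (p11, p10, p6) → 34.8717
  f13: (p9, p15, p7) → 21.5154
  f14: (p9, p15, p10) → 45.3197
  f15: (p9, p11, p10) → 26.5429
  f16: (p9, p18, p7) → 20.2556
  f17: (p9, p11, p18) → 35.7597
  f18: (p16, p10, p1) → 30.6630
  f19: (p16, p15, p10) → 89.7746
  f20: (p16, p1, p17) → 21.6293
  f21: (p16, p15, p17) → 58.1149
  f22: (p8, p3, p6) → 27.9544
  f23: (p8, p11, p6) → 32.8801
  f24: (p8, p3, p5) → 38.2786
  f25: (p8, p11, p18) → 31.2550
  f26: (p8, p18, p5) → 39.8208
Σ area = 1134.233

Check V−E+F: 15 − 39 + 26 = 2.

facets=26 area=1134.233
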